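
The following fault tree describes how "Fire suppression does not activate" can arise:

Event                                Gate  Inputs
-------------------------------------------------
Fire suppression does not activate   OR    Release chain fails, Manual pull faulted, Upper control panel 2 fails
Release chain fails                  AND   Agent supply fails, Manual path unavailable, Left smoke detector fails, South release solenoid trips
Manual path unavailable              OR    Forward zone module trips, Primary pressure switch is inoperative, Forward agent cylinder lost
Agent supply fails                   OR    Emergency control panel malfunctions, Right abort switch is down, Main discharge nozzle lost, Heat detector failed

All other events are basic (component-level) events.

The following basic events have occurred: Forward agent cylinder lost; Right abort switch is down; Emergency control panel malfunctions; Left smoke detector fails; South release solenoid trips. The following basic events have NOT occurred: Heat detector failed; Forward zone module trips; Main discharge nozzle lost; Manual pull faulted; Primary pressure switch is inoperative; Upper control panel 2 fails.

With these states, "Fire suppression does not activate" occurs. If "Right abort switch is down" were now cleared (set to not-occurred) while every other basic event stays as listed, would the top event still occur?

Yes

Counterfactual: set "Right abort switch is down" to not occurred.
Agent supply fails [OR]: Emergency control panel malfunctions=occurs, Right abort switch is down=not, Main discharge nozzle lost=not, Heat detector failed=not → at least one input occurs → occurs.
Manual path unavailable [OR]: Forward zone module trips=not, Primary pressure switch is inoperative=not, Forward agent cylinder lost=occurs → at least one input occurs → occurs.
Release chain fails [AND]: Agent supply fails=occurs, Manual path unavailable=occurs, Left smoke detector fails=occurs, South release solenoid trips=occurs → all inputs occur → occurs.
Fire suppression does not activate [OR]: Release chain fails=occurs, Manual pull faulted=not, Upper control panel 2 fails=not → at least one input occurs → occurs.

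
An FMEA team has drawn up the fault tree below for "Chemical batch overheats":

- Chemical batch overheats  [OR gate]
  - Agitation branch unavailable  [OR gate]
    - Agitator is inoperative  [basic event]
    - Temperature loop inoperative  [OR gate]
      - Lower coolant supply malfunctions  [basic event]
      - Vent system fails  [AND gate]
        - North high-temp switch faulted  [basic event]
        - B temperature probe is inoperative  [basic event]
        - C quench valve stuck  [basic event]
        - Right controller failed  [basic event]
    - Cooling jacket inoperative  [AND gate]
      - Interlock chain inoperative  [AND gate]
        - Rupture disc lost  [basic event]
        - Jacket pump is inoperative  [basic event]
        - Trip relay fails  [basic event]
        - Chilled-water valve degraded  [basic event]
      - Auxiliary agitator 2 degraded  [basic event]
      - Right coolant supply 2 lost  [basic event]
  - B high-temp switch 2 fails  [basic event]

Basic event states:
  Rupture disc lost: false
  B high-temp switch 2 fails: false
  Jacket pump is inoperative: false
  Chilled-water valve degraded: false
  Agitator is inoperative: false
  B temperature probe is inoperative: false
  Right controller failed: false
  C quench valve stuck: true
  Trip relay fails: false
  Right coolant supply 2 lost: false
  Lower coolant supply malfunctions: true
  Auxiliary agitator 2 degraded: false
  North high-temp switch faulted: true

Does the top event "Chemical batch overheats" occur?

Yes

Vent system fails [AND]: North high-temp switch faulted=occurs, B temperature probe is inoperative=not, C quench valve stuck=occurs, Right controller failed=not → not all inputs occur → does not occur.
Temperature loop inoperative [OR]: Lower coolant supply malfunctions=occurs, Vent system fails=not → at least one input occurs → occurs.
Interlock chain inoperative [AND]: Rupture disc lost=not, Jacket pump is inoperative=not, Trip relay fails=not, Chilled-water valve degraded=not → not all inputs occur → does not occur.
Cooling jacket inoperative [AND]: Interlock chain inoperative=not, Auxiliary agitator 2 degraded=not, Right coolant supply 2 lost=not → not all inputs occur → does not occur.
Agitation branch unavailable [OR]: Agitator is inoperative=not, Temperature loop inoperative=occurs, Cooling jacket inoperative=not → at least one input occurs → occurs.
Chemical batch overheats [OR]: Agitation branch unavailable=occurs, B high-temp switch 2 fails=not → at least one input occurs → occurs.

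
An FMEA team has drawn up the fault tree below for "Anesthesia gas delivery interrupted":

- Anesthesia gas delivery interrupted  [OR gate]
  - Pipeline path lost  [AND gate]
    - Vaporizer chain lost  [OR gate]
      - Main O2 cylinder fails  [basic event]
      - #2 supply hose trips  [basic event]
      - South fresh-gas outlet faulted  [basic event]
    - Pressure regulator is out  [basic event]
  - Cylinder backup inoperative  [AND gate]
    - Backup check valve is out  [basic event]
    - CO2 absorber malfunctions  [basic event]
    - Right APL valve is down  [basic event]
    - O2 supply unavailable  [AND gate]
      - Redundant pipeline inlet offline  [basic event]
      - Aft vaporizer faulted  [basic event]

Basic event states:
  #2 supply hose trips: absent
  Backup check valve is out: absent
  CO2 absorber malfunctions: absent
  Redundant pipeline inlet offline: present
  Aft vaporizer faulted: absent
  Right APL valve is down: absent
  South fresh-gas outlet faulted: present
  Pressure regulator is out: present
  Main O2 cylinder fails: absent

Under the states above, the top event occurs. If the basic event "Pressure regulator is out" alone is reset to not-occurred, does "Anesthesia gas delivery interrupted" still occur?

Counterfactual: set "Pressure regulator is out" to not occurred.
Vaporizer chain lost [OR]: Main O2 cylinder fails=not, #2 supply hose trips=not, South fresh-gas outlet faulted=occurs → at least one input occurs → occurs.
Pipeline path lost [AND]: Vaporizer chain lost=occurs, Pressure regulator is out=not → not all inputs occur → does not occur.
O2 supply unavailable [AND]: Redundant pipeline inlet offline=occurs, Aft vaporizer faulted=not → not all inputs occur → does not occur.
Cylinder backup inoperative [AND]: Backup check valve is out=not, CO2 absorber malfunctions=not, Right APL valve is down=not, O2 supply unavailable=not → not all inputs occur → does not occur.
Anesthesia gas delivery interrupted [OR]: Pipeline path lost=not, Cylinder backup inoperative=not → no input occurs → does not occur.

No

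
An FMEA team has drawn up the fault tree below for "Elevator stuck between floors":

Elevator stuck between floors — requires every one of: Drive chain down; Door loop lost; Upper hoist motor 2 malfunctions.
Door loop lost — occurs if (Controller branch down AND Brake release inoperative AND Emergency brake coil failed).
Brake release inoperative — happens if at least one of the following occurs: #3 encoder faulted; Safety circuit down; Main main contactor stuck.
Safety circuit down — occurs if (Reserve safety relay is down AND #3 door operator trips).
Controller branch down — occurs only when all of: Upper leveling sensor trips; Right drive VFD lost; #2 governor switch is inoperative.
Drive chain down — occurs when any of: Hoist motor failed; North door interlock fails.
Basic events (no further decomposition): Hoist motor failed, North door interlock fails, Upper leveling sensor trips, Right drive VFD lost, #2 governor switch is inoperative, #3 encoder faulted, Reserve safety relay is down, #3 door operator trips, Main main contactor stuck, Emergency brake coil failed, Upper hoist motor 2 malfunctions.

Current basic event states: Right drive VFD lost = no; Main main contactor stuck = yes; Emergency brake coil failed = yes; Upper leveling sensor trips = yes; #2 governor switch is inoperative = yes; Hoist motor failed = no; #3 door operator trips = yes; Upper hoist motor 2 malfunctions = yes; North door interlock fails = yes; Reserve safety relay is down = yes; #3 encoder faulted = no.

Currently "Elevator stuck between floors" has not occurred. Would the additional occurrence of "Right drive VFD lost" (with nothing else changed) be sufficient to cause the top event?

Counterfactual: set "Right drive VFD lost" to occurred.
Drive chain down [OR]: Hoist motor failed=not, North door interlock fails=occurs → at least one input occurs → occurs.
Controller branch down [AND]: Upper leveling sensor trips=occurs, Right drive VFD lost=occurs, #2 governor switch is inoperative=occurs → all inputs occur → occurs.
Safety circuit down [AND]: Reserve safety relay is down=occurs, #3 door operator trips=occurs → all inputs occur → occurs.
Brake release inoperative [OR]: #3 encoder faulted=not, Safety circuit down=occurs, Main main contactor stuck=occurs → at least one input occurs → occurs.
Door loop lost [AND]: Controller branch down=occurs, Brake release inoperative=occurs, Emergency brake coil failed=occurs → all inputs occur → occurs.
Elevator stuck between floors [AND]: Drive chain down=occurs, Door loop lost=occurs, Upper hoist motor 2 malfunctions=occurs → all inputs occur → occurs.

Yes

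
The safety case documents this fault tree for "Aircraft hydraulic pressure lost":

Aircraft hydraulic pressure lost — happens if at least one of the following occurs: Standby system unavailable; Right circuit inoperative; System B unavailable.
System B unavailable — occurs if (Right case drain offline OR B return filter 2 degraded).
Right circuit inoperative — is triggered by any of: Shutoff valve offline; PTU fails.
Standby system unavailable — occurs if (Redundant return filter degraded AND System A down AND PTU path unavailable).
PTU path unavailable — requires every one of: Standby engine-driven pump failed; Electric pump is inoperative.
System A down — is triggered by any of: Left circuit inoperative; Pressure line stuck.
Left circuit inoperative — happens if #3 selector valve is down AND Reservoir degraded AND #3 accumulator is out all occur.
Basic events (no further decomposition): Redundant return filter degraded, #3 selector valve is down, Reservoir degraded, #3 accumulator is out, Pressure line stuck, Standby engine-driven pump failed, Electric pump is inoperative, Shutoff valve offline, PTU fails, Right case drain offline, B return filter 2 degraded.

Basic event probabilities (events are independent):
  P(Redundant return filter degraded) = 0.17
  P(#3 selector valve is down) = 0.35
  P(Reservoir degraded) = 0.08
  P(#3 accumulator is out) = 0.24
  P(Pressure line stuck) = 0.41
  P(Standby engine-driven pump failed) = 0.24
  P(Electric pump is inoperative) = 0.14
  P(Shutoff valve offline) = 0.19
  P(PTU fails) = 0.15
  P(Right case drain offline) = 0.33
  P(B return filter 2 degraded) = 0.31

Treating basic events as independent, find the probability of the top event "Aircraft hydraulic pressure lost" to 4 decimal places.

P(Left circuit inoperative) [AND] = 0.35 × 0.08 × 0.24 = 0.006720
P(System A down) [OR] = 1 − (1−0.006720) × (1−0.41) = 0.413965
P(PTU path unavailable) [AND] = 0.24 × 0.14 = 0.033600
P(Standby system unavailable) [AND] = 0.17 × 0.413965 × 0.033600 = 0.002365
P(Right circuit inoperative) [OR] = 1 − (1−0.19) × (1−0.15) = 0.311500
P(System B unavailable) [OR] = 1 − (1−0.33) × (1−0.31) = 0.537700
P(Aircraft hydraulic pressure lost) [OR] = 1 − (1−0.002365) × (1−0.311500) × (1−0.537700) = 0.682459
Rounded to 4 decimal places: P(Aircraft hydraulic pressure lost) ≈ 0.6825.

0.6825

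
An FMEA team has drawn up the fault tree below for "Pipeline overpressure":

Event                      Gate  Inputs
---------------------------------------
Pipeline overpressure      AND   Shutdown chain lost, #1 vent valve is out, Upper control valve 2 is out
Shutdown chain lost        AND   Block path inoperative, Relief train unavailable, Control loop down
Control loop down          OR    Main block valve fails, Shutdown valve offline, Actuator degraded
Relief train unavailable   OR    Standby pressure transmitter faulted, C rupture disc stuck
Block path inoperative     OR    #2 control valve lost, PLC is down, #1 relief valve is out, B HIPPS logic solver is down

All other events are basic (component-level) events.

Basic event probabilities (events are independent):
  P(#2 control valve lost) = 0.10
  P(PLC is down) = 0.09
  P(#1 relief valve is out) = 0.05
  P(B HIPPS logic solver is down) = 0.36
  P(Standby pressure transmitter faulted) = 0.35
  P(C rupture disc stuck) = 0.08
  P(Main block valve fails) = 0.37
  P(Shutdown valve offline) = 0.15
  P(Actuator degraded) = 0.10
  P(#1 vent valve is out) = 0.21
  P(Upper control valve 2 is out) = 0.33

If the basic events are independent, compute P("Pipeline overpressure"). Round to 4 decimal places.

P(Block path inoperative) [OR] = 1 − (1−0.10) × (1−0.09) × (1−0.05) × (1−0.36) = 0.502048
P(Relief train unavailable) [OR] = 1 − (1−0.35) × (1−0.08) = 0.402000
P(Control loop down) [OR] = 1 − (1−0.37) × (1−0.15) × (1−0.10) = 0.518050
P(Shutdown chain lost) [AND] = 0.502048 × 0.402000 × 0.518050 = 0.104555
P(Pipeline overpressure) [AND] = 0.104555 × 0.21 × 0.33 = 0.007246
Rounded to 4 decimal places: P(Pipeline overpressure) ≈ 0.0072.

0.0072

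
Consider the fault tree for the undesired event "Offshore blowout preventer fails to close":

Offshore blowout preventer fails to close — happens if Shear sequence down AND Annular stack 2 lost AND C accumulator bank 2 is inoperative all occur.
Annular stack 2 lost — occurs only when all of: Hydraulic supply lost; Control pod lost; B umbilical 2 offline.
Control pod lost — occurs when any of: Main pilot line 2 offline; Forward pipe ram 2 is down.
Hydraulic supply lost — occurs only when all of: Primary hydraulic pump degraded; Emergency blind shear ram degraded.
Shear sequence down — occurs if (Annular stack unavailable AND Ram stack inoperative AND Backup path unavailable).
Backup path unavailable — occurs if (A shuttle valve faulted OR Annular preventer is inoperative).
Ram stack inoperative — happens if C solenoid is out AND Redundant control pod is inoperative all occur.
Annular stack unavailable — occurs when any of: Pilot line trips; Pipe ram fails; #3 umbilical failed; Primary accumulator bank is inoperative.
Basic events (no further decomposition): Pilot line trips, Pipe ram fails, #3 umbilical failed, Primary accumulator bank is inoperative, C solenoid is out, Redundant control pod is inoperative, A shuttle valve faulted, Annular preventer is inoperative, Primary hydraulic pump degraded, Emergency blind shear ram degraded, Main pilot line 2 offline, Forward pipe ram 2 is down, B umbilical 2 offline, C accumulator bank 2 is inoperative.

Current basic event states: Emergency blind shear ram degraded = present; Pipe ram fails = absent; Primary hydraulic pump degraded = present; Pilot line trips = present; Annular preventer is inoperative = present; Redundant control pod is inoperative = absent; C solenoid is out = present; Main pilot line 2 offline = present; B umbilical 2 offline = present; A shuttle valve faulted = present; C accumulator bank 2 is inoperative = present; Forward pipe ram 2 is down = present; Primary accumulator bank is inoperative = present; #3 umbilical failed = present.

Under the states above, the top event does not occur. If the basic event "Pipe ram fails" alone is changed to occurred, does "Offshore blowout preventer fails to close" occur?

Counterfactual: set "Pipe ram fails" to occurred.
Annular stack unavailable [OR]: Pilot line trips=occurs, Pipe ram fails=occurs, #3 umbilical failed=occurs, Primary accumulator bank is inoperative=occurs → at least one input occurs → occurs.
Ram stack inoperative [AND]: C solenoid is out=occurs, Redundant control pod is inoperative=not → not all inputs occur → does not occur.
Backup path unavailable [OR]: A shuttle valve faulted=occurs, Annular preventer is inoperative=occurs → at least one input occurs → occurs.
Shear sequence down [AND]: Annular stack unavailable=occurs, Ram stack inoperative=not, Backup path unavailable=occurs → not all inputs occur → does not occur.
Hydraulic supply lost [AND]: Primary hydraulic pump degraded=occurs, Emergency blind shear ram degraded=occurs → all inputs occur → occurs.
Control pod lost [OR]: Main pilot line 2 offline=occurs, Forward pipe ram 2 is down=occurs → at least one input occurs → occurs.
Annular stack 2 lost [AND]: Hydraulic supply lost=occurs, Control pod lost=occurs, B umbilical 2 offline=occurs → all inputs occur → occurs.
Offshore blowout preventer fails to close [AND]: Shear sequence down=not, Annular stack 2 lost=occurs, C accumulator bank 2 is inoperative=occurs → not all inputs occur → does not occur.

No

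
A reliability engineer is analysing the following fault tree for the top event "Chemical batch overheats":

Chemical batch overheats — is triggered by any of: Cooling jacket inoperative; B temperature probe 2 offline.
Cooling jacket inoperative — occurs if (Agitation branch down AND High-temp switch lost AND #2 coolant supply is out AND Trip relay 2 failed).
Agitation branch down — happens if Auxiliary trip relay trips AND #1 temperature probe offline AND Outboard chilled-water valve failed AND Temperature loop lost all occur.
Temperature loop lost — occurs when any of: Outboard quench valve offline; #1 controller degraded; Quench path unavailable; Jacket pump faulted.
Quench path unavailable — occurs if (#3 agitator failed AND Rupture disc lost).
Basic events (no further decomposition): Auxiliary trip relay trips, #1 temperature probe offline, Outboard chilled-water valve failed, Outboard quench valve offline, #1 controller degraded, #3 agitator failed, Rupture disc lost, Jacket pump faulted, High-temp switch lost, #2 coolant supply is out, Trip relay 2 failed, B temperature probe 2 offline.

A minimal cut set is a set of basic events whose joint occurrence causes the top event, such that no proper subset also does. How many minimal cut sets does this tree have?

Quench path unavailable [AND]: one cut set from each child combined → 1 × 1 = 1 cut set(s).
Temperature loop lost [OR]: union of children's cut sets → 4 cut set(s).
Agitation branch down [AND]: one cut set from each child combined → 1 × 1 × 1 × 4 = 4 cut set(s).
Cooling jacket inoperative [AND]: one cut set from each child combined → 4 × 1 × 1 × 1 = 4 cut set(s).
Chemical batch overheats [OR]: union of children's cut sets → 5 cut set(s).
Minimal cut sets: {#1 temperature probe offline, #2 coolant supply is out, Auxiliary trip relay trips, High-temp switch lost, Outboard chilled-water valve failed, Outboard quench valve offline, Trip relay 2 failed}; {#1 controller degraded, #1 temperature probe offline, #2 coolant supply is out, Auxiliary trip relay trips, High-temp switch lost, Outboard chilled-water valve failed, Trip relay 2 failed}; {#1 temperature probe offline, #2 coolant supply is out, #3 agitator failed, Auxiliary trip relay trips, High-temp switch lost, Outboard chilled-water valve failed, Rupture disc lost, Trip relay 2 failed}; {#1 temperature probe offline, #2 coolant supply is out, Auxiliary trip relay trips, High-temp switch lost, Jacket pump faulted, Outboard chilled-water valve failed, Trip relay 2 failed}; {B temperature probe 2 offline}.

5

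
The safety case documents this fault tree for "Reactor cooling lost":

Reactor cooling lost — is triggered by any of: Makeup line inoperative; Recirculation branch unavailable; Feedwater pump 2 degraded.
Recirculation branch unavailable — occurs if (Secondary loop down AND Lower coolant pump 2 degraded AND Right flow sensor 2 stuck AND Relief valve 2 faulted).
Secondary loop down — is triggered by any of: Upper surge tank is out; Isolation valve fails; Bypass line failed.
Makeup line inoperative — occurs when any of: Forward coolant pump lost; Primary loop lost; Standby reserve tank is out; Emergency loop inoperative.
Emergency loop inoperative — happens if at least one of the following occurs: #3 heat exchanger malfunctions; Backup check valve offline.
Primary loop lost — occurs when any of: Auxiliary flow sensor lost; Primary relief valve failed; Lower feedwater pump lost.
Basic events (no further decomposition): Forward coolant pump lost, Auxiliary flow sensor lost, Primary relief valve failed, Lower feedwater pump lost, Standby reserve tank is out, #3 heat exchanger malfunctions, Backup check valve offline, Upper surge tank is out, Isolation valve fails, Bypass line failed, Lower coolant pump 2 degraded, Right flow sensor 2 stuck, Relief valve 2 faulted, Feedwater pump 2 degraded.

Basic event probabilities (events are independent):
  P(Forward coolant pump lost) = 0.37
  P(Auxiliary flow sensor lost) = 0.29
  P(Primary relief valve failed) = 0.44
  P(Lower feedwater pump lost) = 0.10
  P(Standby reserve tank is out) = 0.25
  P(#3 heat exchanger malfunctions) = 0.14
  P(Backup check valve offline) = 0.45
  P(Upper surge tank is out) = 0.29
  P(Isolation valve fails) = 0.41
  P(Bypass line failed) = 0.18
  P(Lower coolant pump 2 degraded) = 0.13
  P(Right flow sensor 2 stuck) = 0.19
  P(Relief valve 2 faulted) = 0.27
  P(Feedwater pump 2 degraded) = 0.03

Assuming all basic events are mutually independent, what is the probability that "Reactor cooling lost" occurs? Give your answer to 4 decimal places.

P(Primary loop lost) [OR] = 1 − (1−0.29) × (1−0.44) × (1−0.10) = 0.642160
P(Emergency loop inoperative) [OR] = 1 − (1−0.14) × (1−0.45) = 0.527000
P(Makeup line inoperative) [OR] = 1 − (1−0.37) × (1−0.642160) × (1−0.25) × (1−0.527000) = 0.920025
P(Secondary loop down) [OR] = 1 − (1−0.29) × (1−0.41) × (1−0.18) = 0.656502
P(Recirculation branch unavailable) [AND] = 0.656502 × 0.13 × 0.19 × 0.27 = 0.004378
P(Reactor cooling lost) [OR] = 1 − (1−0.920025) × (1−0.004378) × (1−0.03) = 0.922764
Rounded to 4 decimal places: P(Reactor cooling lost) ≈ 0.9228.

0.9228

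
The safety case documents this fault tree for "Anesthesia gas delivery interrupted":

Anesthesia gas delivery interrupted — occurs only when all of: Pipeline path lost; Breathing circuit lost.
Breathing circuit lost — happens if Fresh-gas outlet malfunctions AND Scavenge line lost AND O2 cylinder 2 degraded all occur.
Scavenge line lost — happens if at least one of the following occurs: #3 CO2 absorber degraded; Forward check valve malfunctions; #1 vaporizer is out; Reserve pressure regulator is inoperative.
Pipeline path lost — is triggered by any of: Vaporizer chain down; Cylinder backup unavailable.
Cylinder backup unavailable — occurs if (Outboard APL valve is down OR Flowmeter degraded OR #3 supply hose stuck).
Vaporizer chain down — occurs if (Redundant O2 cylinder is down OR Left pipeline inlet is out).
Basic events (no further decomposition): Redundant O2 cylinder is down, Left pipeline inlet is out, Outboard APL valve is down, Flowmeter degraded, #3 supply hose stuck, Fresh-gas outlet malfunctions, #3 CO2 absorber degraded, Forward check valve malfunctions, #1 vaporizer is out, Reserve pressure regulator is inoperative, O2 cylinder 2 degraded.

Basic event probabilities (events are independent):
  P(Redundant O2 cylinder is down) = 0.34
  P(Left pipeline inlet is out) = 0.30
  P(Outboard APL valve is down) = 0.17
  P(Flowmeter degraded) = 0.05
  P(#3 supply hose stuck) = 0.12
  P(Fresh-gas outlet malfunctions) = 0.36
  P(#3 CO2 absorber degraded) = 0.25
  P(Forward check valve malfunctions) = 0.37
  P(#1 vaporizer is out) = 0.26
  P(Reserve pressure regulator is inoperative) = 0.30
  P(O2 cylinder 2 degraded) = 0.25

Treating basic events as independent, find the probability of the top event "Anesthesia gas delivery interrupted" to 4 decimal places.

0.0462

P(Vaporizer chain down) [OR] = 1 − (1−0.34) × (1−0.30) = 0.538000
P(Cylinder backup unavailable) [OR] = 1 − (1−0.17) × (1−0.05) × (1−0.12) = 0.306120
P(Pipeline path lost) [OR] = 1 − (1−0.538000) × (1−0.306120) = 0.679427
P(Scavenge line lost) [OR] = 1 − (1−0.25) × (1−0.37) × (1−0.26) × (1−0.30) = 0.755245
P(Breathing circuit lost) [AND] = 0.36 × 0.755245 × 0.25 = 0.067972
P(Anesthesia gas delivery interrupted) [AND] = 0.679427 × 0.067972 = 0.046182
Rounded to 4 decimal places: P(Anesthesia gas delivery interrupted) ≈ 0.0462.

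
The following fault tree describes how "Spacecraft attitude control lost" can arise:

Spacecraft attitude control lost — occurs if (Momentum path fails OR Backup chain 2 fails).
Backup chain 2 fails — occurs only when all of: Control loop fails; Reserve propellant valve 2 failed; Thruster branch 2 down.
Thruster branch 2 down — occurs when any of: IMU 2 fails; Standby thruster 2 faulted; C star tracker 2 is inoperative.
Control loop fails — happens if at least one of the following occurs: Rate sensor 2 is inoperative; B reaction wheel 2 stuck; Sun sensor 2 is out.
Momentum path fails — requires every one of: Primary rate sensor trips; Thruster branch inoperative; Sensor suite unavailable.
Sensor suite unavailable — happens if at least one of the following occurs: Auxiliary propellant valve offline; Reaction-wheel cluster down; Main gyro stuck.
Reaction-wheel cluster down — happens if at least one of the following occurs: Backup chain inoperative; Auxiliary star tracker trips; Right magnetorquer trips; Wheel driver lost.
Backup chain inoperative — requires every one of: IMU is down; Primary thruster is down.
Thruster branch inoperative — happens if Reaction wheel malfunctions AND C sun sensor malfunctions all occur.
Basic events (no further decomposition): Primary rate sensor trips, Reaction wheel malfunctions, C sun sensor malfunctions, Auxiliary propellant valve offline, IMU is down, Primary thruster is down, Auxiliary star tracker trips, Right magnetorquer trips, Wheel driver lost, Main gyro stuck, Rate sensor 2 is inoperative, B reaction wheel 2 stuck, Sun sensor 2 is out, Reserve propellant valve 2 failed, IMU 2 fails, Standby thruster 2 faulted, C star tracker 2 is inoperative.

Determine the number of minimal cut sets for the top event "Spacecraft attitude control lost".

15

Thruster branch inoperative [AND]: one cut set from each child combined → 1 × 1 = 1 cut set(s).
Backup chain inoperative [AND]: one cut set from each child combined → 1 × 1 = 1 cut set(s).
Reaction-wheel cluster down [OR]: union of children's cut sets → 4 cut set(s).
Sensor suite unavailable [OR]: union of children's cut sets → 6 cut set(s).
Momentum path fails [AND]: one cut set from each child combined → 1 × 1 × 6 = 6 cut set(s).
Control loop fails [OR]: union of children's cut sets → 3 cut set(s).
Thruster branch 2 down [OR]: union of children's cut sets → 3 cut set(s).
Backup chain 2 fails [AND]: one cut set from each child combined → 3 × 1 × 3 = 9 cut set(s).
Spacecraft attitude control lost [OR]: union of children's cut sets → 15 cut set(s).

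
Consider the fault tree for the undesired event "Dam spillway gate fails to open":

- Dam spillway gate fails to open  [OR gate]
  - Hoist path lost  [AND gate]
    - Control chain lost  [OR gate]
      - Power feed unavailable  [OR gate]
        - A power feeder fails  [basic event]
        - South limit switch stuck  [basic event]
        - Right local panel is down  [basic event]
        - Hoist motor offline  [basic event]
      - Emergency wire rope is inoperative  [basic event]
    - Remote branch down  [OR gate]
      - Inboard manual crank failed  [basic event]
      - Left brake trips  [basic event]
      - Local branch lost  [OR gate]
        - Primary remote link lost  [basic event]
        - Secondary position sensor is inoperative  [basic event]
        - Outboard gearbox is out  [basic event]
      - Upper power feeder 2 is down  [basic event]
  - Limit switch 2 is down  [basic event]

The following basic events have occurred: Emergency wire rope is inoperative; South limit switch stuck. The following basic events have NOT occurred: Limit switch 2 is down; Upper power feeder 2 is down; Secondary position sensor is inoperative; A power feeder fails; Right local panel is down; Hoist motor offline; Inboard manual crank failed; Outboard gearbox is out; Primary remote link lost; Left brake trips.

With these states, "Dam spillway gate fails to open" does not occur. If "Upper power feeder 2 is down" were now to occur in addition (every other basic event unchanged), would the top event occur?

Yes

Counterfactual: set "Upper power feeder 2 is down" to occurred.
Power feed unavailable [OR]: A power feeder fails=not, South limit switch stuck=occurs, Right local panel is down=not, Hoist motor offline=not → at least one input occurs → occurs.
Control chain lost [OR]: Power feed unavailable=occurs, Emergency wire rope is inoperative=occurs → at least one input occurs → occurs.
Local branch lost [OR]: Primary remote link lost=not, Secondary position sensor is inoperative=not, Outboard gearbox is out=not → no input occurs → does not occur.
Remote branch down [OR]: Inboard manual crank failed=not, Left brake trips=not, Local branch lost=not, Upper power feeder 2 is down=occurs → at least one input occurs → occurs.
Hoist path lost [AND]: Control chain lost=occurs, Remote branch down=occurs → all inputs occur → occurs.
Dam spillway gate fails to open [OR]: Hoist path lost=occurs, Limit switch 2 is down=not → at least one input occurs → occurs.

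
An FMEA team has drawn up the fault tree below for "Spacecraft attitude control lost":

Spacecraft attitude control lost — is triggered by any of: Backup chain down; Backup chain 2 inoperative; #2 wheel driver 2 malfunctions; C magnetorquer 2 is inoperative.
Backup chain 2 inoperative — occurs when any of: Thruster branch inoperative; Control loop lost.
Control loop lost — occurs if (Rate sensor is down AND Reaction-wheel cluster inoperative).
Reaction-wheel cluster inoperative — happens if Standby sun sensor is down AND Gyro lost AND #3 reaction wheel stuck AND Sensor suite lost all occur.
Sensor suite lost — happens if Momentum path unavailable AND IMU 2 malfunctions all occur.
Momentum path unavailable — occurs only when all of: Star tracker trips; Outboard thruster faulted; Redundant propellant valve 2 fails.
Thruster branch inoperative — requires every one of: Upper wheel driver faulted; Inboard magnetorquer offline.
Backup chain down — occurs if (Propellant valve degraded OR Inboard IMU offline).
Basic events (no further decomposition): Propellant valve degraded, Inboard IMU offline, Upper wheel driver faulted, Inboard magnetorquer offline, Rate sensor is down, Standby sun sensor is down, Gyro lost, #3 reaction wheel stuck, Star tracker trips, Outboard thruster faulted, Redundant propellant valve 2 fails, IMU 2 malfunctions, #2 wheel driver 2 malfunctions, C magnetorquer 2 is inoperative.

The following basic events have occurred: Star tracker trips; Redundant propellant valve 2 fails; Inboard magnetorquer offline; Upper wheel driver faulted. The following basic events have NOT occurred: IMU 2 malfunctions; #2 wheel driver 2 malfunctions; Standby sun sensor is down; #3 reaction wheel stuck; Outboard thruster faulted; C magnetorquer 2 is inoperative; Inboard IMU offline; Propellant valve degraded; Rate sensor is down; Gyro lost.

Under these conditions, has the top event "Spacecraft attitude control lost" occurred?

Backup chain down [OR]: Propellant valve degraded=not, Inboard IMU offline=not → no input occurs → does not occur.
Thruster branch inoperative [AND]: Upper wheel driver faulted=occurs, Inboard magnetorquer offline=occurs → all inputs occur → occurs.
Momentum path unavailable [AND]: Star tracker trips=occurs, Outboard thruster faulted=not, Redundant propellant valve 2 fails=occurs → not all inputs occur → does not occur.
Sensor suite lost [AND]: Momentum path unavailable=not, IMU 2 malfunctions=not → not all inputs occur → does not occur.
Reaction-wheel cluster inoperative [AND]: Standby sun sensor is down=not, Gyro lost=not, #3 reaction wheel stuck=not, Sensor suite lost=not → not all inputs occur → does not occur.
Control loop lost [AND]: Rate sensor is down=not, Reaction-wheel cluster inoperative=not → not all inputs occur → does not occur.
Backup chain 2 inoperative [OR]: Thruster branch inoperative=occurs, Control loop lost=not → at least one input occurs → occurs.
Spacecraft attitude control lost [OR]: Backup chain down=not, Backup chain 2 inoperative=occurs, #2 wheel driver 2 malfunctions=not, C magnetorquer 2 is inoperative=not → at least one input occurs → occurs.

Yes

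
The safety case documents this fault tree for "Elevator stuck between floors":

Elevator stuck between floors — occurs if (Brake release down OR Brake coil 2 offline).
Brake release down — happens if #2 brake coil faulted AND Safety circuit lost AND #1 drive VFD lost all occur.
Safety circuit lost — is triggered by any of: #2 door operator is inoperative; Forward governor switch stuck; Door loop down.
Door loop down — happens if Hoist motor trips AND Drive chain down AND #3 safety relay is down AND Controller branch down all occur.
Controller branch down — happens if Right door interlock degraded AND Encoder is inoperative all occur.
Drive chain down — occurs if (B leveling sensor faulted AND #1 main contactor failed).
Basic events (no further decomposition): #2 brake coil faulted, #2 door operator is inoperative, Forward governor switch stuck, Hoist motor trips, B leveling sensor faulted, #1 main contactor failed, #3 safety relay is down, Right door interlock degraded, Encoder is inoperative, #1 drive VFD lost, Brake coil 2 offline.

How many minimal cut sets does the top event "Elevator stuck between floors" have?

4

Drive chain down [AND]: one cut set from each child combined → 1 × 1 = 1 cut set(s).
Controller branch down [AND]: one cut set from each child combined → 1 × 1 = 1 cut set(s).
Door loop down [AND]: one cut set from each child combined → 1 × 1 × 1 × 1 = 1 cut set(s).
Safety circuit lost [OR]: union of children's cut sets → 3 cut set(s).
Brake release down [AND]: one cut set from each child combined → 1 × 3 × 1 = 3 cut set(s).
Elevator stuck between floors [OR]: union of children's cut sets → 4 cut set(s).
Minimal cut sets: {#1 drive VFD lost, #2 brake coil faulted, #2 door operator is inoperative}; {#1 drive VFD lost, #2 brake coil faulted, Forward governor switch stuck}; {#1 drive VFD lost, #1 main contactor failed, #2 brake coil faulted, #3 safety relay is down, B leveling sensor faulted, Encoder is inoperative, Hoist motor trips, Right door interlock degraded}; {Brake coil 2 offline}.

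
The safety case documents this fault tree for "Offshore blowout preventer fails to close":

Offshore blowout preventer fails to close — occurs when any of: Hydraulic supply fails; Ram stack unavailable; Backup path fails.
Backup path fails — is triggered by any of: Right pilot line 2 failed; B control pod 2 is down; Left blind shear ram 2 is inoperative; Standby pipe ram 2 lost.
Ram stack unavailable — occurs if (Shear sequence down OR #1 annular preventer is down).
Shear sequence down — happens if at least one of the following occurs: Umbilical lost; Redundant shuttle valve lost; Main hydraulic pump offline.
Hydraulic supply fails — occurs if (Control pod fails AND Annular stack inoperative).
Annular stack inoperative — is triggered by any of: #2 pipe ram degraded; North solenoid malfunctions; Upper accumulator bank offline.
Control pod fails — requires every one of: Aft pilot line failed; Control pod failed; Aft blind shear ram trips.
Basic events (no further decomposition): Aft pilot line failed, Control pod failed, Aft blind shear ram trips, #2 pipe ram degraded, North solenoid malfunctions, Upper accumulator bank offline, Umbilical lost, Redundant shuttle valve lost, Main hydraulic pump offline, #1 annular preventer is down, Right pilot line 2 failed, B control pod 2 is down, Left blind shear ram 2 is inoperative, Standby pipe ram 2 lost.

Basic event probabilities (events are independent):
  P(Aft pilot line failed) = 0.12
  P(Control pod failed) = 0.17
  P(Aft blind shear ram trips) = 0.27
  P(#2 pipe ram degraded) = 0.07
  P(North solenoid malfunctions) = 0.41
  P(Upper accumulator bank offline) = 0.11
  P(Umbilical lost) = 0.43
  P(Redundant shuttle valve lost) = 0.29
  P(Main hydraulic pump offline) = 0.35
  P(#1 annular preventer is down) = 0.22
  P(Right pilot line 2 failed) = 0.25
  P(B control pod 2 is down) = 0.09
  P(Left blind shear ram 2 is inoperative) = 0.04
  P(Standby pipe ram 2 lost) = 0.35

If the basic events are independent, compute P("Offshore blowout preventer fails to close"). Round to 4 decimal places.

0.9129

P(Control pod fails) [AND] = 0.12 × 0.17 × 0.27 = 0.005508
P(Annular stack inoperative) [OR] = 1 − (1−0.07) × (1−0.41) × (1−0.11) = 0.511657
P(Hydraulic supply fails) [AND] = 0.005508 × 0.511657 = 0.002818
P(Shear sequence down) [OR] = 1 − (1−0.43) × (1−0.29) × (1−0.35) = 0.736945
P(Ram stack unavailable) [OR] = 1 − (1−0.736945) × (1−0.22) = 0.794817
P(Backup path fails) [OR] = 1 − (1−0.25) × (1−0.09) × (1−0.04) × (1−0.35) = 0.574120
P(Offshore blowout preventer fails to close) [OR] = 1 − (1−0.002818) × (1−0.794817) × (1−0.574120) = 0.912863
Rounded to 4 decimal places: P(Offshore blowout preventer fails to close) ≈ 0.9129.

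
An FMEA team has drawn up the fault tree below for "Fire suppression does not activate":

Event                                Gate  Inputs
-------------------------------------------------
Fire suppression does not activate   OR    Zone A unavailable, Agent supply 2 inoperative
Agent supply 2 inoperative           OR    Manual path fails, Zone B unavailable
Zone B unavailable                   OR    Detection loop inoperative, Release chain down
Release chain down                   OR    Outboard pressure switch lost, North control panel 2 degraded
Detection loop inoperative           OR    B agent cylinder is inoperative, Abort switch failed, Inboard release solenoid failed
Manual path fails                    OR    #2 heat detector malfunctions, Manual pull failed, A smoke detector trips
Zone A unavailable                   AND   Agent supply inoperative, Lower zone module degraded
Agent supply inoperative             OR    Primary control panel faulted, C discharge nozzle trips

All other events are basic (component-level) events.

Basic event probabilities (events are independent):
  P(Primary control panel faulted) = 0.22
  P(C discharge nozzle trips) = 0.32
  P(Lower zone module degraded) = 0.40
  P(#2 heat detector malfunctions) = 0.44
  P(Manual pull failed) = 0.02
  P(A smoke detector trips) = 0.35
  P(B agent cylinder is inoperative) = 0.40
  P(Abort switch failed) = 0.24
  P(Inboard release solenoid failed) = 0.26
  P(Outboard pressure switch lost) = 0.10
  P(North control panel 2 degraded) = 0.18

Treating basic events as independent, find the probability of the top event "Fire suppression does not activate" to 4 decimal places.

0.9279

P(Agent supply inoperative) [OR] = 1 − (1−0.22) × (1−0.32) = 0.469600
P(Zone A unavailable) [AND] = 0.469600 × 0.40 = 0.187840
P(Manual path fails) [OR] = 1 − (1−0.44) × (1−0.02) × (1−0.35) = 0.643280
P(Detection loop inoperative) [OR] = 1 − (1−0.40) × (1−0.24) × (1−0.26) = 0.662560
P(Release chain down) [OR] = 1 − (1−0.10) × (1−0.18) = 0.262000
P(Zone B unavailable) [OR] = 1 − (1−0.662560) × (1−0.262000) = 0.750969
P(Agent supply 2 inoperative) [OR] = 1 − (1−0.643280) × (1−0.750969) = 0.911166
P(Fire suppression does not activate) [OR] = 1 − (1−0.187840) × (1−0.911166) = 0.927853
Rounded to 4 decimal places: P(Fire suppression does not activate) ≈ 0.9279.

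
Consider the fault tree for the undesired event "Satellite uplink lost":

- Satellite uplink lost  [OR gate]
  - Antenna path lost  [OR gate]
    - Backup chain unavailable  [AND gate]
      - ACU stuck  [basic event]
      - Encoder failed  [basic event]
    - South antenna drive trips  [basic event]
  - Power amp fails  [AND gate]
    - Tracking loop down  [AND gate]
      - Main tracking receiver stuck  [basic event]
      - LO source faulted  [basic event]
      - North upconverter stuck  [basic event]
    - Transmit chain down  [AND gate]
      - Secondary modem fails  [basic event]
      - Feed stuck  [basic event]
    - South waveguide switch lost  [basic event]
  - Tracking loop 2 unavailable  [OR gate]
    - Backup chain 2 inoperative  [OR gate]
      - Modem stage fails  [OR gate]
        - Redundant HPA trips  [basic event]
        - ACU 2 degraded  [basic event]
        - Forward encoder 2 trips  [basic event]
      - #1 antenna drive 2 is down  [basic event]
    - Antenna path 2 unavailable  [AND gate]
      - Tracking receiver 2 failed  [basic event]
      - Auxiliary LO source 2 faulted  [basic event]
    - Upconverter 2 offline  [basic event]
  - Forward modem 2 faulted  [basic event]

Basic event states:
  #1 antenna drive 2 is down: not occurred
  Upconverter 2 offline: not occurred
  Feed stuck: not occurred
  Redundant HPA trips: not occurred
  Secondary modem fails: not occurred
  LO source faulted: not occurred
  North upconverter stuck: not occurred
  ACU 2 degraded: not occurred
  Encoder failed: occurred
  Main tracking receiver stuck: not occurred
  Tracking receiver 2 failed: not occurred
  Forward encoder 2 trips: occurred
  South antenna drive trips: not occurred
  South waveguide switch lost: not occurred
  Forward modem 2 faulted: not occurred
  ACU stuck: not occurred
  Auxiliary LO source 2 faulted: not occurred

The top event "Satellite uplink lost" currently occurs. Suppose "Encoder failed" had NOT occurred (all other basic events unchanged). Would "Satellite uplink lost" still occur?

Yes

Counterfactual: set "Encoder failed" to not occurred.
Backup chain unavailable [AND]: ACU stuck=not, Encoder failed=not → not all inputs occur → does not occur.
Antenna path lost [OR]: Backup chain unavailable=not, South antenna drive trips=not → no input occurs → does not occur.
Tracking loop down [AND]: Main tracking receiver stuck=not, LO source faulted=not, North upconverter stuck=not → not all inputs occur → does not occur.
Transmit chain down [AND]: Secondary modem fails=not, Feed stuck=not → not all inputs occur → does not occur.
Power amp fails [AND]: Tracking loop down=not, Transmit chain down=not, South waveguide switch lost=not → not all inputs occur → does not occur.
Modem stage fails [OR]: Redundant HPA trips=not, ACU 2 degraded=not, Forward encoder 2 trips=occurs → at least one input occurs → occurs.
Backup chain 2 inoperative [OR]: Modem stage fails=occurs, #1 antenna drive 2 is down=not → at least one input occurs → occurs.
Antenna path 2 unavailable [AND]: Tracking receiver 2 failed=not, Auxiliary LO source 2 faulted=not → not all inputs occur → does not occur.
Tracking loop 2 unavailable [OR]: Backup chain 2 inoperative=occurs, Antenna path 2 unavailable=not, Upconverter 2 offline=not → at least one input occurs → occurs.
Satellite uplink lost [OR]: Antenna path lost=not, Power amp fails=not, Tracking loop 2 unavailable=occurs, Forward modem 2 faulted=not → at least one input occurs → occurs.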